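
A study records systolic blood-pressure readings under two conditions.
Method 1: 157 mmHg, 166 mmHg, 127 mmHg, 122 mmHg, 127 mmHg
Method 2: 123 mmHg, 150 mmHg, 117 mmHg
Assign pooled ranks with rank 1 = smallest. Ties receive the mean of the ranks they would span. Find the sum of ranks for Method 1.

Sorted (ascending): 117, 122, 123, 127, 127, 150, 157, 166
The 2 values of 127 occupy positions 4–5 → average rank (4+5)/2 = 4.5.
Method 1 values → pooled ranks: 157→7, 166→8, 127→4.5, 122→2, 127→4.5
Rank sum = 7 + 8 + 4.5 + 2 + 4.5 = 26

26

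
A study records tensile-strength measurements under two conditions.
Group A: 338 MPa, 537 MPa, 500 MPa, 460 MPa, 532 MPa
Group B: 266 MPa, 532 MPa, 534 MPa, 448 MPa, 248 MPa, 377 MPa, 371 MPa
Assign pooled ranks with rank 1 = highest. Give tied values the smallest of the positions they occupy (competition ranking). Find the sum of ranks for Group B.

Sorted (descending): 537, 534, 532, 532, 500, 460, 448, 377, 371, 338, 266, 248
The 2 values of 532 occupy positions 3–4 → each gets rank 3.
Group B values → pooled ranks: 266→11, 532→3, 534→2, 448→7, 248→12, 377→8, 371→9
Rank sum = 11 + 3 + 2 + 7 + 12 + 8 + 9 = 52

52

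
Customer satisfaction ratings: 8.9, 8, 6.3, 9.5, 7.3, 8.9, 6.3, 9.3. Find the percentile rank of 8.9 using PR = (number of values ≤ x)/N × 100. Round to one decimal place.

75.0

N = 8.
Strictly below 8.9: 4. Equal to 8.9: 2.
PR = 6/8 × 100 = 75.0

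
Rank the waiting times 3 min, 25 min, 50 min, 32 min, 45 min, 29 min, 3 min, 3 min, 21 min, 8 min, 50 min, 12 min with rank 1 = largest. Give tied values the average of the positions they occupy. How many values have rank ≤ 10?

Sorted (descending): 50, 50, 45, 32, 29, 25, 21, 12, 8, 3, 3, 3
The 2 values of 50 occupy positions 1–2 → average rank (1+2)/2 = 1.5.
The 3 values of 3 occupy positions 10–12 → average rank 11.
Ranks ≤ 10: {1.5, 1.5, 3, 4, 5, 6, 7, 8, 9} → 9 values.

9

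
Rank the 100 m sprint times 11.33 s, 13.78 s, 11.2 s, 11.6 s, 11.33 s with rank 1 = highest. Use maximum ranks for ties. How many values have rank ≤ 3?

2

Sorted (descending): 13.78, 11.6, 11.33, 11.33, 11.2
The 2 values of 11.33 occupy positions 3–4 → each gets rank 4.
Ranks ≤ 3: {1, 2} → 2 values.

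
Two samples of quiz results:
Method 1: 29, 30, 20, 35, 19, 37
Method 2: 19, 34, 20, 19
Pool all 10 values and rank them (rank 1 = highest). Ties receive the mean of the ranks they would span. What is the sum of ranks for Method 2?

Sorted (descending): 37, 35, 34, 30, 29, 20, 20, 19, 19, 19
The 2 values of 20 occupy positions 6–7 → average rank (6+7)/2 = 6.5.
The 3 values of 19 occupy positions 8–10 → average rank 9.
Method 2 values → pooled ranks: 19→9, 34→3, 20→6.5, 19→9
Rank sum = 9 + 3 + 6.5 + 9 = 27.5

27.5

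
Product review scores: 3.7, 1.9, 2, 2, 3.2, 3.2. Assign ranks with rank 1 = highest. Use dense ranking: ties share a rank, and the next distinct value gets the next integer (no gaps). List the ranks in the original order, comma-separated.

1, 4, 3, 3, 2, 2

Sorted (descending): 3.7, 3.2, 3.2, 2, 2, 1.9
The 2 values of 3.2 share dense rank 2.
The 2 values of 2 share dense rank 3.
Remaining distinct values take the next consecutive integers.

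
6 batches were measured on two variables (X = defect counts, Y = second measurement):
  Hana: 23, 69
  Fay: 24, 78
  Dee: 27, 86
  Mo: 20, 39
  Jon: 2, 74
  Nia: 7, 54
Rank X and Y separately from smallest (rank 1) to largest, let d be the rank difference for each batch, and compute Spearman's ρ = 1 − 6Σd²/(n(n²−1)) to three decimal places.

0.600

Ranks of variable 1: 4, 5, 6, 3, 1, 2
Ranks of variable 2: 3, 5, 6, 1, 4, 2
d = r₁ − r₂: 1, 0, 0, 2, -3, 0
d²: 1, 0, 0, 4, 9, 0; Σd² = 14
ρ = 1 − 6·14/(6·35) = 1 − 84/210 = 0.600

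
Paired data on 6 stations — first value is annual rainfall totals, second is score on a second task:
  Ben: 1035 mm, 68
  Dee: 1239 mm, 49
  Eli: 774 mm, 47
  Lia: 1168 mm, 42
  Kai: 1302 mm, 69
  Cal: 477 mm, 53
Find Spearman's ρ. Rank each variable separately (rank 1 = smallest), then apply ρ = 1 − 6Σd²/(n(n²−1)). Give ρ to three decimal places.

0.257

Ranks of variable 1: 3, 5, 2, 4, 6, 1
Ranks of variable 2: 5, 3, 2, 1, 6, 4
d = r₁ − r₂: -2, 2, 0, 3, 0, -3
d²: 4, 4, 0, 9, 0, 9; Σd² = 26
ρ = 1 − 6·26/(6·35) = 1 − 156/210 = 0.257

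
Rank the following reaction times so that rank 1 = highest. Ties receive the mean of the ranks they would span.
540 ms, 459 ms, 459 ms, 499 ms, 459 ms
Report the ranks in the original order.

1, 4, 4, 2, 4

Sorted (descending): 540, 499, 459, 459, 459
The 3 values of 459 occupy positions 3–5 → average rank 4.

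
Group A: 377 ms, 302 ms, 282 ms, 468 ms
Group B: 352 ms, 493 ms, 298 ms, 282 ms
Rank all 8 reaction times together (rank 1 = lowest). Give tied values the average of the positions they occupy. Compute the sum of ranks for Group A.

Sorted (ascending): 282, 282, 298, 302, 352, 377, 468, 493
The 2 values of 282 occupy positions 1–2 → average rank (1+2)/2 = 1.5.
Group A values → pooled ranks: 377→6, 302→4, 282→1.5, 468→7
Rank sum = 6 + 4 + 1.5 + 7 = 18.5

18.5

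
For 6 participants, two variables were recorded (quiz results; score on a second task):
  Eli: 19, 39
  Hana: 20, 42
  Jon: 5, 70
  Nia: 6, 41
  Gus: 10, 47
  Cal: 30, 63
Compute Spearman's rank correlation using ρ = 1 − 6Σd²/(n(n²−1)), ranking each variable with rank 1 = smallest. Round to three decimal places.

Ranks of variable 1: 4, 5, 1, 2, 3, 6
Ranks of variable 2: 1, 3, 6, 2, 4, 5
d = r₁ − r₂: 3, 2, -5, 0, -1, 1
d²: 9, 4, 25, 0, 1, 1; Σd² = 40
ρ = 1 − 6·40/(6·35) = 1 − 240/210 = -0.143

-0.143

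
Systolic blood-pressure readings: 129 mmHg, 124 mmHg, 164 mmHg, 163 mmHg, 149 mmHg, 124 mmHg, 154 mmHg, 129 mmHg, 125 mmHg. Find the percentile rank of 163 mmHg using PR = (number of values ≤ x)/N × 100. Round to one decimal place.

N = 9.
Strictly below 163: 7. Equal to 163: 1.
PR = 8/9 × 100 = 88.9

88.9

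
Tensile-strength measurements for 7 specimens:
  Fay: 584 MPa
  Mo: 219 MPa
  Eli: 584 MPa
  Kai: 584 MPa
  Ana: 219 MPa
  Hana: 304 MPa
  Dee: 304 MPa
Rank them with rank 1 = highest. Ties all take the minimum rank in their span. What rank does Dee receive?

4

Sorted (descending): 584, 584, 584, 304, 304, 219, 219
The 3 values of 584 occupy positions 1–3 → each gets rank 1.
The 2 values of 304 occupy positions 4–5 → each gets rank 4.
The 2 values of 219 occupy positions 6–7 → each gets rank 6.
Dee has value 304 MPa → rank 4.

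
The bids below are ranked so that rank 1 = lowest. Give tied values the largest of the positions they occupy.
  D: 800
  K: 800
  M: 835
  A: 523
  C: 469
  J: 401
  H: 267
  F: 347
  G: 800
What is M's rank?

9

Sorted (ascending): 267, 347, 401, 469, 523, 800, 800, 800, 835
The 3 values of 800 occupy positions 6–8 → each gets rank 8.
M has value 835 → rank 9.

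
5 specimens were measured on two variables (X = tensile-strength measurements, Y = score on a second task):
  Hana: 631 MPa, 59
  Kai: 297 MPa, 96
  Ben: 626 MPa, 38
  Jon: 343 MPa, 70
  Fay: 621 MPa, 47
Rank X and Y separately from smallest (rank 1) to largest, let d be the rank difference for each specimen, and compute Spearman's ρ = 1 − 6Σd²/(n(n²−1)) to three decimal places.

-0.700

Ranks of variable 1: 5, 1, 4, 2, 3
Ranks of variable 2: 3, 5, 1, 4, 2
d = r₁ − r₂: 2, -4, 3, -2, 1
d²: 4, 16, 9, 4, 1; Σd² = 34
ρ = 1 − 6·34/(5·24) = 1 − 204/120 = -0.700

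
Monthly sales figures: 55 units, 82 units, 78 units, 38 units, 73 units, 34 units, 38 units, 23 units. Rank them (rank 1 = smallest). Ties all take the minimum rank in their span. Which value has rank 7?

78

Sorted (ascending): 23, 34, 38, 38, 55, 73, 78, 82
The 2 values of 38 occupy positions 3–4 → each gets rank 3.
Rank 7 → value 78.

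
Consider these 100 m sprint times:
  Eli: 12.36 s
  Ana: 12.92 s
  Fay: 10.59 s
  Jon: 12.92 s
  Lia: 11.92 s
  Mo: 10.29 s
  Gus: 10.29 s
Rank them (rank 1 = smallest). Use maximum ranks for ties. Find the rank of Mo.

2

Sorted (ascending): 10.29, 10.29, 10.59, 11.92, 12.36, 12.92, 12.92
The 2 values of 10.29 occupy positions 1–2 → each gets rank 2.
The 2 values of 12.92 occupy positions 6–7 → each gets rank 7.
Mo has value 10.29 s → rank 2.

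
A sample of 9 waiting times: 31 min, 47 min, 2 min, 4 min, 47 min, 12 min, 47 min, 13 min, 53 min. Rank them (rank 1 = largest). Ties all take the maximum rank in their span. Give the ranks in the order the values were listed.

5, 4, 9, 8, 4, 7, 4, 6, 1

Sorted (descending): 53, 47, 47, 47, 31, 13, 12, 4, 2
The 3 values of 47 occupy positions 2–4 → each gets rank 4.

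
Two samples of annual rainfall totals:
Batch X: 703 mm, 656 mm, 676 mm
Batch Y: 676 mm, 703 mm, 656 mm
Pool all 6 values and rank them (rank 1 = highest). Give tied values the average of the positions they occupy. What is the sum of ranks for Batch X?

Sorted (descending): 703, 703, 676, 676, 656, 656
The 2 values of 703 occupy positions 1–2 → average rank (1+2)/2 = 1.5.
The 2 values of 676 occupy positions 3–4 → average rank (3+4)/2 = 3.5.
The 2 values of 656 occupy positions 5–6 → average rank (5+6)/2 = 5.5.
Batch X values → pooled ranks: 703→1.5, 656→5.5, 676→3.5
Rank sum = 1.5 + 5.5 + 3.5 = 10.5

10.5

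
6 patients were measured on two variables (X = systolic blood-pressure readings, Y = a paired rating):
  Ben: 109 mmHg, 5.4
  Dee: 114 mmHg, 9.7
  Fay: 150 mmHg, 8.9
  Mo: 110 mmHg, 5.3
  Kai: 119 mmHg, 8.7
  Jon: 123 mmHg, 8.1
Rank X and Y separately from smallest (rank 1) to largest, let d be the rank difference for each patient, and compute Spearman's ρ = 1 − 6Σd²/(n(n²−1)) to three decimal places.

0.543

Ranks of variable 1: 1, 3, 6, 2, 4, 5
Ranks of variable 2: 2, 6, 5, 1, 4, 3
d = r₁ − r₂: -1, -3, 1, 1, 0, 2
d²: 1, 9, 1, 1, 0, 4; Σd² = 16
ρ = 1 − 6·16/(6·35) = 1 − 96/210 = 0.543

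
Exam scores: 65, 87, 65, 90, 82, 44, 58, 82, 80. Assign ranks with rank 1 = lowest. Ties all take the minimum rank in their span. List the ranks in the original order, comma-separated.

3, 8, 3, 9, 6, 1, 2, 6, 5

Sorted (ascending): 44, 58, 65, 65, 80, 82, 82, 87, 90
The 2 values of 65 occupy positions 3–4 → each gets rank 3.
The 2 values of 82 occupy positions 6–7 → each gets rank 6.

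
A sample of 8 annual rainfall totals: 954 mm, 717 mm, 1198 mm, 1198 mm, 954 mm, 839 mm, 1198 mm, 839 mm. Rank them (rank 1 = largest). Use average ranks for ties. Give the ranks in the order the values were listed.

Sorted (descending): 1198, 1198, 1198, 954, 954, 839, 839, 717
The 3 values of 1198 occupy positions 1–3 → average rank 2.
The 2 values of 954 occupy positions 4–5 → average rank (4+5)/2 = 4.5.
The 2 values of 839 occupy positions 6–7 → average rank (6+7)/2 = 6.5.

4.5, 8, 2, 2, 4.5, 6.5, 2, 6.5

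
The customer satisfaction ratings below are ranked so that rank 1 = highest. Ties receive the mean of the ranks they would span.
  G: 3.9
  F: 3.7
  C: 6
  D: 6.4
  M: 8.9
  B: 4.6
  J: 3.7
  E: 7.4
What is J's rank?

Sorted (descending): 8.9, 7.4, 6.4, 6, 4.6, 3.9, 3.7, 3.7
The 2 values of 3.7 occupy positions 7–8 → average rank (7+8)/2 = 7.5.
J has value 3.7 → rank 7.5.

7.5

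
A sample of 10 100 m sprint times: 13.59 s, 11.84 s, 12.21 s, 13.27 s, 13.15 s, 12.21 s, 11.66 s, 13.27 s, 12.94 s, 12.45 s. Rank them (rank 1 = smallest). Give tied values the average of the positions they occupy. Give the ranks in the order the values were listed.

10, 2, 3.5, 8.5, 7, 3.5, 1, 8.5, 6, 5

Sorted (ascending): 11.66, 11.84, 12.21, 12.21, 12.45, 12.94, 13.15, 13.27, 13.27, 13.59
The 2 values of 12.21 occupy positions 3–4 → average rank (3+4)/2 = 3.5.
The 2 values of 13.27 occupy positions 8–9 → average rank (8+9)/2 = 8.5.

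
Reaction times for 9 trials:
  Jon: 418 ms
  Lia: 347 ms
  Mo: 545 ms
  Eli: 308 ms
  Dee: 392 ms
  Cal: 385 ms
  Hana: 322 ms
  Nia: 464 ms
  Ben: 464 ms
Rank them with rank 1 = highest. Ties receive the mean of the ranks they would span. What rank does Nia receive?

Sorted (descending): 545, 464, 464, 418, 392, 385, 347, 322, 308
The 2 values of 464 occupy positions 2–3 → average rank (2+3)/2 = 2.5.
Nia has value 464 ms → rank 2.5.

2.5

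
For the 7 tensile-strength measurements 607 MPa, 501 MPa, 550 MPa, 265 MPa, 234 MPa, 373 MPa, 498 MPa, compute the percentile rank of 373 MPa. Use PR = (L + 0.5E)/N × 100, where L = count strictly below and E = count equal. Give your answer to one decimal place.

N = 7.
Strictly below 373: 2. Equal to 373: 1.
PR = (2 + 0.5·1)/7 × 100 = 35.7

35.7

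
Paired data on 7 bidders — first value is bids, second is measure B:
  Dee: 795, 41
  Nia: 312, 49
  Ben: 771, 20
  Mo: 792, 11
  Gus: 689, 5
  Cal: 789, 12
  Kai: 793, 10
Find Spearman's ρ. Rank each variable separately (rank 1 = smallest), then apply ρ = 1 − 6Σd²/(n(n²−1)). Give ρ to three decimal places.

Ranks of variable 1: 7, 1, 3, 5, 2, 4, 6
Ranks of variable 2: 6, 7, 5, 3, 1, 4, 2
d = r₁ − r₂: 1, -6, -2, 2, 1, 0, 4
d²: 1, 36, 4, 4, 1, 0, 16; Σd² = 62
ρ = 1 − 6·62/(7·48) = 1 − 372/336 = -0.107

-0.107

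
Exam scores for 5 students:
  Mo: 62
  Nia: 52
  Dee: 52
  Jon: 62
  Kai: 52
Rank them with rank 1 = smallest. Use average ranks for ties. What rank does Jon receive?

4.5

Sorted (ascending): 52, 52, 52, 62, 62
The 3 values of 52 occupy positions 1–3 → average rank 2.
The 2 values of 62 occupy positions 4–5 → average rank (4+5)/2 = 4.5.
Jon has value 62 → rank 4.5.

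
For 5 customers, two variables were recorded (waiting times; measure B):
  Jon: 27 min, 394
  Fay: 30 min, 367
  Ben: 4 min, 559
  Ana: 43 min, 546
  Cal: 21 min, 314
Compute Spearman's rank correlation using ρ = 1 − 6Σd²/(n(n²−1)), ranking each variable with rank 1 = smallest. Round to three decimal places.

-0.100

Ranks of variable 1: 3, 4, 1, 5, 2
Ranks of variable 2: 3, 2, 5, 4, 1
d = r₁ − r₂: 0, 2, -4, 1, 1
d²: 0, 4, 16, 1, 1; Σd² = 22
ρ = 1 − 6·22/(5·24) = 1 − 132/120 = -0.100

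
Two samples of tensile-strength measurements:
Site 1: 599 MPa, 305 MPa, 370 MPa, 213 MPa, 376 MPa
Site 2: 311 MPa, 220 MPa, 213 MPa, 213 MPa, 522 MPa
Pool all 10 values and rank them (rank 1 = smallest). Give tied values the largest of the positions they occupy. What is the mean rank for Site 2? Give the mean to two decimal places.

5.00

Sorted (ascending): 213, 213, 213, 220, 305, 311, 370, 376, 522, 599
The 3 values of 213 occupy positions 1–3 → each gets rank 3.
Site 2 values → pooled ranks: 311→6, 220→4, 213→3, 213→3, 522→9
Mean rank = (6 + 4 + 3 + 3 + 9) / 5 = 5.00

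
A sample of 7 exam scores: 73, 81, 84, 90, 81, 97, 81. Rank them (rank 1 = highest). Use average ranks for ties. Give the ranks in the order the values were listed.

Sorted (descending): 97, 90, 84, 81, 81, 81, 73
The 3 values of 81 occupy positions 4–6 → average rank 5.

7, 5, 3, 2, 5, 1, 5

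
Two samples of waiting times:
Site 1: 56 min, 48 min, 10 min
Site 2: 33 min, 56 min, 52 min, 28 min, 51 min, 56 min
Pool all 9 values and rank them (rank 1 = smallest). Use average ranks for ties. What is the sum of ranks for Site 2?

Sorted (ascending): 10, 28, 33, 48, 51, 52, 56, 56, 56
The 3 values of 56 occupy positions 7–9 → average rank 8.
Site 2 values → pooled ranks: 33→3, 56→8, 52→6, 28→2, 51→5, 56→8
Rank sum = 3 + 8 + 6 + 2 + 5 + 8 = 32

32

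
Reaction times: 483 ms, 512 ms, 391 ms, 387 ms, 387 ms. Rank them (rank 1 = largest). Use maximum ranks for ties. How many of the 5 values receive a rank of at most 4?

Sorted (descending): 512, 483, 391, 387, 387
The 2 values of 387 occupy positions 4–5 → each gets rank 5.
Ranks ≤ 4: {1, 2, 3} → 3 values.

3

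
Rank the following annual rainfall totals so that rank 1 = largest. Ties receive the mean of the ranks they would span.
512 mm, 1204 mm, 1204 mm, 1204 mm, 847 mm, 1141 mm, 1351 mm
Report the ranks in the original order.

7, 3, 3, 3, 6, 5, 1

Sorted (descending): 1351, 1204, 1204, 1204, 1141, 847, 512
The 3 values of 1204 occupy positions 2–4 → average rank 3.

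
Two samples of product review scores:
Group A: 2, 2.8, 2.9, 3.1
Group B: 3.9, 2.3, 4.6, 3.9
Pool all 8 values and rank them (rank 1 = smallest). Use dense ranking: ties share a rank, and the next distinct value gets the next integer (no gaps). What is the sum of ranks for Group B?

Sorted (ascending): 2, 2.3, 2.8, 2.9, 3.1, 3.9, 3.9, 4.6
The 2 values of 3.9 share dense rank 6.
Remaining distinct values take the next consecutive integers.
Group B values → pooled ranks: 3.9→6, 2.3→2, 4.6→7, 3.9→6
Rank sum = 6 + 2 + 7 + 6 = 21

21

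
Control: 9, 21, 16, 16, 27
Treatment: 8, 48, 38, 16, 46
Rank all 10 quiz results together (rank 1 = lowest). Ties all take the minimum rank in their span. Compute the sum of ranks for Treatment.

31

Sorted (ascending): 8, 9, 16, 16, 16, 21, 27, 38, 46, 48
The 3 values of 16 occupy positions 3–5 → each gets rank 3.
Treatment values → pooled ranks: 8→1, 48→10, 38→8, 16→3, 46→9
Rank sum = 1 + 10 + 8 + 3 + 9 = 31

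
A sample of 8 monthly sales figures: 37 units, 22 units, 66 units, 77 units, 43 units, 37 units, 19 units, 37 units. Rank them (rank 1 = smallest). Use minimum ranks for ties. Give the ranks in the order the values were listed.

Sorted (ascending): 19, 22, 37, 37, 37, 43, 66, 77
The 3 values of 37 occupy positions 3–5 → each gets rank 3.

3, 2, 7, 8, 6, 3, 1, 3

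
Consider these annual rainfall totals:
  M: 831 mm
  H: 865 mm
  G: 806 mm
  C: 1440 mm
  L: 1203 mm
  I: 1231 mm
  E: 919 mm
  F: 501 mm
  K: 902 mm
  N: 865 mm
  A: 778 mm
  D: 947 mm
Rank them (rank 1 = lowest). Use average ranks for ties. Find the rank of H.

5.5

Sorted (ascending): 501, 778, 806, 831, 865, 865, 902, 919, 947, 1203, 1231, 1440
The 2 values of 865 occupy positions 5–6 → average rank (5+6)/2 = 5.5.
H has value 865 mm → rank 5.5.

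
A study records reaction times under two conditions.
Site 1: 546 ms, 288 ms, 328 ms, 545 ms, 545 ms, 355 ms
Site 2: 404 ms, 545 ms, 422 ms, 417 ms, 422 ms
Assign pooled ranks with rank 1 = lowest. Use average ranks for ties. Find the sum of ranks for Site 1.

Sorted (ascending): 288, 328, 355, 404, 417, 422, 422, 545, 545, 545, 546
The 2 values of 422 occupy positions 6–7 → average rank (6+7)/2 = 6.5.
The 3 values of 545 occupy positions 8–10 → average rank 9.
Site 1 values → pooled ranks: 546→11, 288→1, 328→2, 545→9, 545→9, 355→3
Rank sum = 11 + 1 + 2 + 9 + 9 + 3 = 35

35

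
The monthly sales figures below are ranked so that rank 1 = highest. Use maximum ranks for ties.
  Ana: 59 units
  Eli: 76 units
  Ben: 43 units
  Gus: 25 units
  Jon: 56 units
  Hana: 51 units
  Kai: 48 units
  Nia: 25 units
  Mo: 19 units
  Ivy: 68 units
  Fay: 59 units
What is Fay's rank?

4

Sorted (descending): 76, 68, 59, 59, 56, 51, 48, 43, 25, 25, 19
The 2 values of 59 occupy positions 3–4 → each gets rank 4.
The 2 values of 25 occupy positions 9–10 → each gets rank 10.
Fay has value 59 units → rank 4.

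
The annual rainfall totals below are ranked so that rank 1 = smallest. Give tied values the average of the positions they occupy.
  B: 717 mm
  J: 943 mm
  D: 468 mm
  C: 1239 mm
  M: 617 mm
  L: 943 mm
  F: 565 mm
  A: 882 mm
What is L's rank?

6.5

Sorted (ascending): 468, 565, 617, 717, 882, 943, 943, 1239
The 2 values of 943 occupy positions 6–7 → average rank (6+7)/2 = 6.5.
L has value 943 mm → rank 6.5.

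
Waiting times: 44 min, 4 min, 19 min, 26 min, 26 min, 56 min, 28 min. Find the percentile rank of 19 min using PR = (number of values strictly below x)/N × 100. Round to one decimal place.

N = 7.
Strictly below 19: 1. Equal to 19: 1.
PR = 1/7 × 100 = 14.3

14.3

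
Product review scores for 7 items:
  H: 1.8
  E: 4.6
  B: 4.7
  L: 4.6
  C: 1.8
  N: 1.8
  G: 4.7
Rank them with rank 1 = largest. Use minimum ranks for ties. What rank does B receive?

Sorted (descending): 4.7, 4.7, 4.6, 4.6, 1.8, 1.8, 1.8
The 2 values of 4.7 occupy positions 1–2 → each gets rank 1.
The 2 values of 4.6 occupy positions 3–4 → each gets rank 3.
The 3 values of 1.8 occupy positions 5–7 → each gets rank 5.
B has value 4.7 → rank 1.

1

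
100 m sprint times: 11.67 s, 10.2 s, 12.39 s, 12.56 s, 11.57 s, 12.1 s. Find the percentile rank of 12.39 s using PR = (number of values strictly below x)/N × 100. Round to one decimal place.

66.7

N = 6.
Strictly below 12.39: 4. Equal to 12.39: 1.
PR = 4/6 × 100 = 66.7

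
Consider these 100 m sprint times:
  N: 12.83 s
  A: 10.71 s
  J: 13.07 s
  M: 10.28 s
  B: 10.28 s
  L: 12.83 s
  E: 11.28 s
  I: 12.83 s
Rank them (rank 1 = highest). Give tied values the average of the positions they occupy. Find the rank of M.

7.5

Sorted (descending): 13.07, 12.83, 12.83, 12.83, 11.28, 10.71, 10.28, 10.28
The 3 values of 12.83 occupy positions 2–4 → average rank 3.
The 2 values of 10.28 occupy positions 7–8 → average rank (7+8)/2 = 7.5.
M has value 10.28 s → rank 7.5.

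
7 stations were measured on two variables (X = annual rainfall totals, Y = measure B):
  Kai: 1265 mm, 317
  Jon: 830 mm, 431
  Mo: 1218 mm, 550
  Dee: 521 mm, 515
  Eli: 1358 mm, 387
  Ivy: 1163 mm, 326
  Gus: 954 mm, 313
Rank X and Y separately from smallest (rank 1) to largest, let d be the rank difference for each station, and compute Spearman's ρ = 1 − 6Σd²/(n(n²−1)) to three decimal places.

-0.214

Ranks of variable 1: 6, 2, 5, 1, 7, 4, 3
Ranks of variable 2: 2, 5, 7, 6, 4, 3, 1
d = r₁ − r₂: 4, -3, -2, -5, 3, 1, 2
d²: 16, 9, 4, 25, 9, 1, 4; Σd² = 68
ρ = 1 − 6·68/(7·48) = 1 − 408/336 = -0.214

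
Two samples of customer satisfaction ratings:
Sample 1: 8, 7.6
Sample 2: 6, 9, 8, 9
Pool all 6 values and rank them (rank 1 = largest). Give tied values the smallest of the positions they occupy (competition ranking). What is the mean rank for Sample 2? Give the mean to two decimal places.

Sorted (descending): 9, 9, 8, 8, 7.6, 6
The 2 values of 9 occupy positions 1–2 → each gets rank 1.
The 2 values of 8 occupy positions 3–4 → each gets rank 3.
Sample 2 values → pooled ranks: 6→6, 9→1, 8→3, 9→1
Mean rank = (6 + 1 + 3 + 1) / 4 = 2.75

2.75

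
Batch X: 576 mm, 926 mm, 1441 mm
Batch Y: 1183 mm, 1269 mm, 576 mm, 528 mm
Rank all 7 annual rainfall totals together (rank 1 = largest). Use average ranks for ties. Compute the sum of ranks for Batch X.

Sorted (descending): 1441, 1269, 1183, 926, 576, 576, 528
The 2 values of 576 occupy positions 5–6 → average rank (5+6)/2 = 5.5.
Batch X values → pooled ranks: 576→5.5, 926→4, 1441→1
Rank sum = 5.5 + 4 + 1 = 10.5

10.5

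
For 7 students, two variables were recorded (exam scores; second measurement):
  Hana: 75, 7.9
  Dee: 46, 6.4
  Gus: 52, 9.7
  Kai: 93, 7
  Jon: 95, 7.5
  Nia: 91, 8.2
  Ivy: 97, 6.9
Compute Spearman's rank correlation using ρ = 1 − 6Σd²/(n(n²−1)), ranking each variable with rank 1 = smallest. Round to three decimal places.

-0.179

Ranks of variable 1: 3, 1, 2, 5, 6, 4, 7
Ranks of variable 2: 5, 1, 7, 3, 4, 6, 2
d = r₁ − r₂: -2, 0, -5, 2, 2, -2, 5
d²: 4, 0, 25, 4, 4, 4, 25; Σd² = 66
ρ = 1 − 6·66/(7·48) = 1 − 396/336 = -0.179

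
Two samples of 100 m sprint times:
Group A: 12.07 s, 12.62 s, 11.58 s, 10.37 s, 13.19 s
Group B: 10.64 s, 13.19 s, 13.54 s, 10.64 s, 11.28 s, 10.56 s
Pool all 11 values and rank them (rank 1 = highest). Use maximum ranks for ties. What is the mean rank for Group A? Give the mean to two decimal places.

5.80

Sorted (descending): 13.54, 13.19, 13.19, 12.62, 12.07, 11.58, 11.28, 10.64, 10.64, 10.56, 10.37
The 2 values of 13.19 occupy positions 2–3 → each gets rank 3.
The 2 values of 10.64 occupy positions 8–9 → each gets rank 9.
Group A values → pooled ranks: 12.07→5, 12.62→4, 11.58→6, 10.37→11, 13.19→3
Mean rank = (5 + 4 + 6 + 11 + 3) / 5 = 5.80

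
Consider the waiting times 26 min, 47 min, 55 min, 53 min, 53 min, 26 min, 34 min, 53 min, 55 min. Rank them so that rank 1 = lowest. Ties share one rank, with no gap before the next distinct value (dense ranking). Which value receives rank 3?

47

Sorted (ascending): 26, 26, 34, 47, 53, 53, 53, 55, 55
The 2 values of 26 share dense rank 1.
The 3 values of 53 share dense rank 4.
The 2 values of 55 share dense rank 5.
Remaining distinct values take the next consecutive integers.
Rank 3 → value 47.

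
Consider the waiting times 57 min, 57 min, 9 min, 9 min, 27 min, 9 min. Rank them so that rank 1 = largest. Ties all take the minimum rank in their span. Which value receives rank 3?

27

Sorted (descending): 57, 57, 27, 9, 9, 9
The 2 values of 57 occupy positions 1–2 → each gets rank 1.
The 3 values of 9 occupy positions 4–6 → each gets rank 4.
Rank 3 → value 27.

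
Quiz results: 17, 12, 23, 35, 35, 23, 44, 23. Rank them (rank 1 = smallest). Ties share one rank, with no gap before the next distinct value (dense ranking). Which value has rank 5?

44

Sorted (ascending): 12, 17, 23, 23, 23, 35, 35, 44
The 3 values of 23 share dense rank 3.
The 2 values of 35 share dense rank 4.
Remaining distinct values take the next consecutive integers.
Rank 5 → value 44.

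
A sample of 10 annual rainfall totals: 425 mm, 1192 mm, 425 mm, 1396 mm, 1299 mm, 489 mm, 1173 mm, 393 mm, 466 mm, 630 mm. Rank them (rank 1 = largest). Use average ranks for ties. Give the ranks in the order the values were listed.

Sorted (descending): 1396, 1299, 1192, 1173, 630, 489, 466, 425, 425, 393
The 2 values of 425 occupy positions 8–9 → average rank (8+9)/2 = 8.5.

8.5, 3, 8.5, 1, 2, 6, 4, 10, 7, 5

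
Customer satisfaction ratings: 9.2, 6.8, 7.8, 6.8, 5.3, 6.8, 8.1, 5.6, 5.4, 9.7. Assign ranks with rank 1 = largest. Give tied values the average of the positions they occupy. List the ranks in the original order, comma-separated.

2, 6, 4, 6, 10, 6, 3, 8, 9, 1

Sorted (descending): 9.7, 9.2, 8.1, 7.8, 6.8, 6.8, 6.8, 5.6, 5.4, 5.3
The 3 values of 6.8 occupy positions 5–7 → average rank 6.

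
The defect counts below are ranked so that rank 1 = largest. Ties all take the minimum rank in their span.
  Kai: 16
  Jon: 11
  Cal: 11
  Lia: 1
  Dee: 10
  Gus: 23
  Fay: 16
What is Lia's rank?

Sorted (descending): 23, 16, 16, 11, 11, 10, 1
The 2 values of 16 occupy positions 2–3 → each gets rank 2.
The 2 values of 11 occupy positions 4–5 → each gets rank 4.
Lia has value 1 → rank 7.

7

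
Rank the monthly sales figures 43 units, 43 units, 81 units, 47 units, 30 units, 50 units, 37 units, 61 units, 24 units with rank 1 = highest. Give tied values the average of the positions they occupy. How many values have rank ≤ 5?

Sorted (descending): 81, 61, 50, 47, 43, 43, 37, 30, 24
The 2 values of 43 occupy positions 5–6 → average rank (5+6)/2 = 5.5.
Ranks ≤ 5: {1, 2, 3, 4} → 4 values.

4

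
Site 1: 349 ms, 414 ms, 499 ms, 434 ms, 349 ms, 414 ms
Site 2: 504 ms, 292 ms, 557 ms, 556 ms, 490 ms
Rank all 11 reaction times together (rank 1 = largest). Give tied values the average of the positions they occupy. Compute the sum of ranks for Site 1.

44

Sorted (descending): 557, 556, 504, 499, 490, 434, 414, 414, 349, 349, 292
The 2 values of 414 occupy positions 7–8 → average rank (7+8)/2 = 7.5.
The 2 values of 349 occupy positions 9–10 → average rank (9+10)/2 = 9.5.
Site 1 values → pooled ranks: 349→9.5, 414→7.5, 499→4, 434→6, 349→9.5, 414→7.5
Rank sum = 9.5 + 7.5 + 4 + 6 + 9.5 + 7.5 = 44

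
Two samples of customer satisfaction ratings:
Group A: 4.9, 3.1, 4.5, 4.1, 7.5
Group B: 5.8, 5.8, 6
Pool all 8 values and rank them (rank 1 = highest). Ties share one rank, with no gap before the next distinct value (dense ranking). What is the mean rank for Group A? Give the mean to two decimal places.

Sorted (descending): 7.5, 6, 5.8, 5.8, 4.9, 4.5, 4.1, 3.1
The 2 values of 5.8 share dense rank 3.
Remaining distinct values take the next consecutive integers.
Group A values → pooled ranks: 4.9→4, 3.1→7, 4.5→5, 4.1→6, 7.5→1
Mean rank = (4 + 7 + 5 + 6 + 1) / 5 = 4.60

4.60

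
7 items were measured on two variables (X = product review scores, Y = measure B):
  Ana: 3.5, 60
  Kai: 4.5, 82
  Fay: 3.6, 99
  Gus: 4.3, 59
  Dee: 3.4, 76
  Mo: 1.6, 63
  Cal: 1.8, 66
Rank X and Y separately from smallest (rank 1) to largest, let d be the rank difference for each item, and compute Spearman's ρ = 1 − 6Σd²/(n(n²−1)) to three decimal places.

0.179

Ranks of variable 1: 4, 7, 5, 6, 3, 1, 2
Ranks of variable 2: 2, 6, 7, 1, 5, 3, 4
d = r₁ − r₂: 2, 1, -2, 5, -2, -2, -2
d²: 4, 1, 4, 25, 4, 4, 4; Σd² = 46
ρ = 1 − 6·46/(7·48) = 1 − 276/336 = 0.179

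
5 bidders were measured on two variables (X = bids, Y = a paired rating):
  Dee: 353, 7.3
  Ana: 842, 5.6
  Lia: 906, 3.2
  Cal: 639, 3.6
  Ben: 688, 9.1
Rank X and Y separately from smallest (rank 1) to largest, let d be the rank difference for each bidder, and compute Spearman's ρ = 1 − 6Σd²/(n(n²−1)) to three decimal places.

-0.500

Ranks of variable 1: 1, 4, 5, 2, 3
Ranks of variable 2: 4, 3, 1, 2, 5
d = r₁ − r₂: -3, 1, 4, 0, -2
d²: 9, 1, 16, 0, 4; Σd² = 30
ρ = 1 − 6·30/(5·24) = 1 − 180/120 = -0.500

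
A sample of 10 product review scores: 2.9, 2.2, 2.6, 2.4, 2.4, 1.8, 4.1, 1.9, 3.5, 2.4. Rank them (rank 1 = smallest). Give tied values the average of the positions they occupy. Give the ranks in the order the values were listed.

8, 3, 7, 5, 5, 1, 10, 2, 9, 5

Sorted (ascending): 1.8, 1.9, 2.2, 2.4, 2.4, 2.4, 2.6, 2.9, 3.5, 4.1
The 3 values of 2.4 occupy positions 4–6 → average rank 5.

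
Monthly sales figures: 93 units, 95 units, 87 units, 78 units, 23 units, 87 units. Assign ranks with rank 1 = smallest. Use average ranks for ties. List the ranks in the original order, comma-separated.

Sorted (ascending): 23, 78, 87, 87, 93, 95
The 2 values of 87 occupy positions 3–4 → average rank (3+4)/2 = 3.5.

5, 6, 3.5, 2, 1, 3.5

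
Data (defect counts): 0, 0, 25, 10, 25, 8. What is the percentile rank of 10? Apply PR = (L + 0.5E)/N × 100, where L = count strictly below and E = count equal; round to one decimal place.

58.3

N = 6.
Strictly below 10: 3. Equal to 10: 1.
PR = (3 + 0.5·1)/6 × 100 = 58.3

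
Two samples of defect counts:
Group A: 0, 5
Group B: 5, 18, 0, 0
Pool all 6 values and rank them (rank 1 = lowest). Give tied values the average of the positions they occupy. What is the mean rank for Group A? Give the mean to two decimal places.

3.25

Sorted (ascending): 0, 0, 0, 5, 5, 18
The 3 values of 0 occupy positions 1–3 → average rank 2.
The 2 values of 5 occupy positions 4–5 → average rank (4+5)/2 = 4.5.
Group A values → pooled ranks: 0→2, 5→4.5
Mean rank = (2 + 4.5) / 2 = 3.25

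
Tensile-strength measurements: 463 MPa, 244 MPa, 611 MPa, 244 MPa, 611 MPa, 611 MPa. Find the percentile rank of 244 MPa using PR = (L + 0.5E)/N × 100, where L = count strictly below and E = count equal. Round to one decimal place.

16.7

N = 6.
Strictly below 244: 0. Equal to 244: 2.
PR = (0 + 0.5·2)/6 × 100 = 16.7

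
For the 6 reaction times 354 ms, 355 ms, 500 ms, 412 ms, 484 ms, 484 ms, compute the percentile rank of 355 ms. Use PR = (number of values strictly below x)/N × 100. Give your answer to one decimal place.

N = 6.
Strictly below 355: 1. Equal to 355: 1.
PR = 1/6 × 100 = 16.7

16.7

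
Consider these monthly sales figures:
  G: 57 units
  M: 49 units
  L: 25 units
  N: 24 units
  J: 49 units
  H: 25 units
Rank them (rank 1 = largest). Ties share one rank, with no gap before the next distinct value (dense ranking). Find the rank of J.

Sorted (descending): 57, 49, 49, 25, 25, 24
The 2 values of 49 share dense rank 2.
The 2 values of 25 share dense rank 3.
Remaining distinct values take the next consecutive integers.
J has value 49 units → rank 2.

2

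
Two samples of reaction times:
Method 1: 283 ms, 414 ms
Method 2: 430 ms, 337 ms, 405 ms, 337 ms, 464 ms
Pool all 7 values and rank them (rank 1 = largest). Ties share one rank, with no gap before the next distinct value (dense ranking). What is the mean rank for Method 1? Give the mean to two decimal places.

Sorted (descending): 464, 430, 414, 405, 337, 337, 283
The 2 values of 337 share dense rank 5.
Remaining distinct values take the next consecutive integers.
Method 1 values → pooled ranks: 283→6, 414→3
Mean rank = (6 + 3) / 2 = 4.50

4.50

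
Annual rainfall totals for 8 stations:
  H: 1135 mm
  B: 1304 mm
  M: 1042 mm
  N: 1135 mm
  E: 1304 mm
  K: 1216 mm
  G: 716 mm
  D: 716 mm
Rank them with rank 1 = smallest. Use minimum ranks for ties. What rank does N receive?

4

Sorted (ascending): 716, 716, 1042, 1135, 1135, 1216, 1304, 1304
The 2 values of 716 occupy positions 1–2 → each gets rank 1.
The 2 values of 1135 occupy positions 4–5 → each gets rank 4.
The 2 values of 1304 occupy positions 7–8 → each gets rank 7.
N has value 1135 mm → rank 4.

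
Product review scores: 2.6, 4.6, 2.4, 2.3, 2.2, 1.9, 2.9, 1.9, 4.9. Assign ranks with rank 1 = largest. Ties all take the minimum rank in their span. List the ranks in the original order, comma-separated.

Sorted (descending): 4.9, 4.6, 2.9, 2.6, 2.4, 2.3, 2.2, 1.9, 1.9
The 2 values of 1.9 occupy positions 8–9 → each gets rank 8.

4, 2, 5, 6, 7, 8, 3, 8, 1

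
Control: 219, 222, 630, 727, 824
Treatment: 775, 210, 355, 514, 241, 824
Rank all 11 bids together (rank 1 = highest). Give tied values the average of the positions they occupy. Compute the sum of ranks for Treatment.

36.5

Sorted (descending): 824, 824, 775, 727, 630, 514, 355, 241, 222, 219, 210
The 2 values of 824 occupy positions 1–2 → average rank (1+2)/2 = 1.5.
Treatment values → pooled ranks: 775→3, 210→11, 355→7, 514→6, 241→8, 824→1.5
Rank sum = 3 + 11 + 7 + 6 + 8 + 1.5 = 36.5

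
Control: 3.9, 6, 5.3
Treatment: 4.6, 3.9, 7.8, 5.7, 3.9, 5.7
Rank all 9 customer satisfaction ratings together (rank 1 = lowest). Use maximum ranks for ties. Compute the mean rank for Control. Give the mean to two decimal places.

5.33

Sorted (ascending): 3.9, 3.9, 3.9, 4.6, 5.3, 5.7, 5.7, 6, 7.8
The 3 values of 3.9 occupy positions 1–3 → each gets rank 3.
The 2 values of 5.7 occupy positions 6–7 → each gets rank 7.
Control values → pooled ranks: 3.9→3, 6→8, 5.3→5
Mean rank = (3 + 8 + 5) / 3 = 5.33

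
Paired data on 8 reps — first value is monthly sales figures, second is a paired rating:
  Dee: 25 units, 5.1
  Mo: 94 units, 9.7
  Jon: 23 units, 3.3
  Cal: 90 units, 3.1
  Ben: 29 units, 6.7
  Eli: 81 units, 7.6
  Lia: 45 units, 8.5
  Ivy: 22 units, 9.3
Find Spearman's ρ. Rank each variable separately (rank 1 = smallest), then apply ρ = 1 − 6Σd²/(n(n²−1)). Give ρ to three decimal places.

0.119

Ranks of variable 1: 3, 8, 2, 7, 4, 6, 5, 1
Ranks of variable 2: 3, 8, 2, 1, 4, 5, 6, 7
d = r₁ − r₂: 0, 0, 0, 6, 0, 1, -1, -6
d²: 0, 0, 0, 36, 0, 1, 1, 36; Σd² = 74
ρ = 1 − 6·74/(8·63) = 1 − 444/504 = 0.119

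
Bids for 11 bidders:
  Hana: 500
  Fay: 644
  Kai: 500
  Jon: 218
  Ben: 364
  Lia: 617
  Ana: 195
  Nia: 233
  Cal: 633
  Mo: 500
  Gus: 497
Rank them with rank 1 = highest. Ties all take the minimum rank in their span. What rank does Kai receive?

Sorted (descending): 644, 633, 617, 500, 500, 500, 497, 364, 233, 218, 195
The 3 values of 500 occupy positions 4–6 → each gets rank 4.
Kai has value 500 → rank 4.

4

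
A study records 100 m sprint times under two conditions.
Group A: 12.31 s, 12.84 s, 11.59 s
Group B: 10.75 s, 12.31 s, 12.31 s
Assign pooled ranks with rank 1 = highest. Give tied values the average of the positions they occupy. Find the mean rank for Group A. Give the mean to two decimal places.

3.00

Sorted (descending): 12.84, 12.31, 12.31, 12.31, 11.59, 10.75
The 3 values of 12.31 occupy positions 2–4 → average rank 3.
Group A values → pooled ranks: 12.31→3, 12.84→1, 11.59→5
Mean rank = (3 + 1 + 5) / 3 = 3.00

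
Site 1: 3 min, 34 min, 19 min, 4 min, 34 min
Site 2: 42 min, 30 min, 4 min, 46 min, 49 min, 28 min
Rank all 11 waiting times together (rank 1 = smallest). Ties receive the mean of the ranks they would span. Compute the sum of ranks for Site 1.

22.5

Sorted (ascending): 3, 4, 4, 19, 28, 30, 34, 34, 42, 46, 49
The 2 values of 4 occupy positions 2–3 → average rank (2+3)/2 = 2.5.
The 2 values of 34 occupy positions 7–8 → average rank (7+8)/2 = 7.5.
Site 1 values → pooled ranks: 3→1, 34→7.5, 19→4, 4→2.5, 34→7.5
Rank sum = 1 + 7.5 + 4 + 2.5 + 7.5 = 22.5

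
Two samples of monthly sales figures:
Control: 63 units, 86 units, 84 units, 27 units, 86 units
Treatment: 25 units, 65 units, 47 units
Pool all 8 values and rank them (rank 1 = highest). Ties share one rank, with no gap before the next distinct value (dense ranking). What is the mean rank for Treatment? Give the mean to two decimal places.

Sorted (descending): 86, 86, 84, 65, 63, 47, 27, 25
The 2 values of 86 share dense rank 1.
Remaining distinct values take the next consecutive integers.
Treatment values → pooled ranks: 25→7, 65→3, 47→5
Mean rank = (7 + 3 + 5) / 3 = 5.00

5.00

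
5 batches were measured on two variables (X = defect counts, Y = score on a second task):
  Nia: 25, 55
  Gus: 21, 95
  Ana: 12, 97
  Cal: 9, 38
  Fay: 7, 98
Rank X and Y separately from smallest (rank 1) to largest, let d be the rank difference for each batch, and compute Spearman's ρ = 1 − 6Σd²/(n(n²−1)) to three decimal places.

-0.400

Ranks of variable 1: 5, 4, 3, 2, 1
Ranks of variable 2: 2, 3, 4, 1, 5
d = r₁ − r₂: 3, 1, -1, 1, -4
d²: 9, 1, 1, 1, 16; Σd² = 28
ρ = 1 − 6·28/(5·24) = 1 − 168/120 = -0.400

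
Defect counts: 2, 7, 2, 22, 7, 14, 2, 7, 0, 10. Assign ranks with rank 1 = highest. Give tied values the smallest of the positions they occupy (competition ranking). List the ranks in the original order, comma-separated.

Sorted (descending): 22, 14, 10, 7, 7, 7, 2, 2, 2, 0
The 3 values of 7 occupy positions 4–6 → each gets rank 4.
The 3 values of 2 occupy positions 7–9 → each gets rank 7.

7, 4, 7, 1, 4, 2, 7, 4, 10, 3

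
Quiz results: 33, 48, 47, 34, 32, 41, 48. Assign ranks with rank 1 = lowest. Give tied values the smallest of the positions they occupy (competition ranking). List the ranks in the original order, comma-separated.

2, 6, 5, 3, 1, 4, 6

Sorted (ascending): 32, 33, 34, 41, 47, 48, 48
The 2 values of 48 occupy positions 6–7 → each gets rank 6.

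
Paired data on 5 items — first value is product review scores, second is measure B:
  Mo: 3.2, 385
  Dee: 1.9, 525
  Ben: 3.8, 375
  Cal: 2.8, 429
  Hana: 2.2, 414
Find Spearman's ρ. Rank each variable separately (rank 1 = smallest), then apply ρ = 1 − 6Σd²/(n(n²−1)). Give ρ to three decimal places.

Ranks of variable 1: 4, 1, 5, 3, 2
Ranks of variable 2: 2, 5, 1, 4, 3
d = r₁ − r₂: 2, -4, 4, -1, -1
d²: 4, 16, 16, 1, 1; Σd² = 38
ρ = 1 − 6·38/(5·24) = 1 − 228/120 = -0.900

-0.900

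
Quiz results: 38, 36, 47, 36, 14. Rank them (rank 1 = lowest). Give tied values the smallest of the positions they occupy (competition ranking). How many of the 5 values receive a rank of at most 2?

Sorted (ascending): 14, 36, 36, 38, 47
The 2 values of 36 occupy positions 2–3 → each gets rank 2.
Ranks ≤ 2: {1, 2, 2} → 3 values.

3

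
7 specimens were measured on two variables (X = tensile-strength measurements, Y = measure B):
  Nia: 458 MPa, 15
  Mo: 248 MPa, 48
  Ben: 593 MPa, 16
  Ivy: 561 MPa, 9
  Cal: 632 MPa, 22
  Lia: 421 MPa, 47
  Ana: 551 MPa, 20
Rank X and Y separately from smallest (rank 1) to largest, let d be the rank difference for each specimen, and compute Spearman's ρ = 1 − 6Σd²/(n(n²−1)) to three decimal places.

Ranks of variable 1: 3, 1, 6, 5, 7, 2, 4
Ranks of variable 2: 2, 7, 3, 1, 5, 6, 4
d = r₁ − r₂: 1, -6, 3, 4, 2, -4, 0
d²: 1, 36, 9, 16, 4, 16, 0; Σd² = 82
ρ = 1 − 6·82/(7·48) = 1 − 492/336 = -0.464

-0.464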